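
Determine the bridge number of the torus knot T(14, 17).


The bridge number of T(p,q) is min(p,q).
min(14, 17) = 14

14


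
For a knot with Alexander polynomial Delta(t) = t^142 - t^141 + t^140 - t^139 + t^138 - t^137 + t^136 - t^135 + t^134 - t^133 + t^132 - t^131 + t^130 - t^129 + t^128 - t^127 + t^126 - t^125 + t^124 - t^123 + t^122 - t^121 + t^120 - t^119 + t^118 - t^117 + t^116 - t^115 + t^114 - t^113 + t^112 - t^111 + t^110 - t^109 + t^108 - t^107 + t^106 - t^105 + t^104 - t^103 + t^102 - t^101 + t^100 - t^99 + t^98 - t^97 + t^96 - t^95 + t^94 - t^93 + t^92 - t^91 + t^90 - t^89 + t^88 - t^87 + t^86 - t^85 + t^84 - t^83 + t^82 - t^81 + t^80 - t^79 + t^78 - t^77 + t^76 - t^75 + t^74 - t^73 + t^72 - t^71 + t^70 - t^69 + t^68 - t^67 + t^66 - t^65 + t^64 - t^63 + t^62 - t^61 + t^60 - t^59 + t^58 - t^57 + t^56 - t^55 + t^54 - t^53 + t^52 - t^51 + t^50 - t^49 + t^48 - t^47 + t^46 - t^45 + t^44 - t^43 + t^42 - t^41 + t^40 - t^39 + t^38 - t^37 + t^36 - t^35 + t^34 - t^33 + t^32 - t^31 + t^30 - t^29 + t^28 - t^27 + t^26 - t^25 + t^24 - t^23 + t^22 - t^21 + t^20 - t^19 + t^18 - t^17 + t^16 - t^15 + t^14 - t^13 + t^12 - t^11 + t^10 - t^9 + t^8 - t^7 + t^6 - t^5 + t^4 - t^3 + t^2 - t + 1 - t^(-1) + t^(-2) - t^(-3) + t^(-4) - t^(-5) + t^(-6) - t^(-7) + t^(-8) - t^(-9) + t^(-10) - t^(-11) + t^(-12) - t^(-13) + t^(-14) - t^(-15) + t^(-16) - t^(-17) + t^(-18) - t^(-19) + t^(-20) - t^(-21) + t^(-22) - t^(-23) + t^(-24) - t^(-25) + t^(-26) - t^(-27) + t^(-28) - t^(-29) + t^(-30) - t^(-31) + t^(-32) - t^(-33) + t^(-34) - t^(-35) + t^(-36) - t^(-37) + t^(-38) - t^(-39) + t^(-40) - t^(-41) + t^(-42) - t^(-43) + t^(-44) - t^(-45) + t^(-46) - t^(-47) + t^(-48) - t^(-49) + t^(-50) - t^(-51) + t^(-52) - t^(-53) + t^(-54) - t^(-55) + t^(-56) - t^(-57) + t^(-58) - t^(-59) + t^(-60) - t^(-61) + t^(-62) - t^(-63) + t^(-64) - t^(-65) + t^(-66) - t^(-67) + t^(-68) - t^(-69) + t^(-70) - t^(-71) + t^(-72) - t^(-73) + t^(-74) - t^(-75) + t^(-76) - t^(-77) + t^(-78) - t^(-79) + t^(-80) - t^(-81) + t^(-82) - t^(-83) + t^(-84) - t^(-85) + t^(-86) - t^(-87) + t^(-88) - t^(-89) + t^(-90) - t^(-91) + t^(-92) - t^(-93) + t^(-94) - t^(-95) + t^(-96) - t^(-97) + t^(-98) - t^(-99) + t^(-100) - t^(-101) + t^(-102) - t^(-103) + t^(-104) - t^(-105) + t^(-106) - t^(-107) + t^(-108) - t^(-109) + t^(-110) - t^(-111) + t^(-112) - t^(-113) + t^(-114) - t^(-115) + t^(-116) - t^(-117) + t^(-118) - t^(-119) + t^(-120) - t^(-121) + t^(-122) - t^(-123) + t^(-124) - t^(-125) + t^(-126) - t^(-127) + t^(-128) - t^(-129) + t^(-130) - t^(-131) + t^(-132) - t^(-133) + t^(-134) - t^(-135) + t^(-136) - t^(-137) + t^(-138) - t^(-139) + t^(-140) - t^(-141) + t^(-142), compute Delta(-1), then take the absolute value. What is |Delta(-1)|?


Step 1: The polynomial has 285 terms with alternating signs, exponents from 142 down to -142.
Step 2: Substitute t = -1. The i-th term has coefficient (-1)^i and exponent (m-i),
  so its value is (-1)^i * (-1)^(m-i) = (-1)^m = 1 for every i.
Step 3: All 285 terms equal 1, so Delta(-1) = 285 * (1) = 285
Step 4: |Delta(-1)| = 285

285


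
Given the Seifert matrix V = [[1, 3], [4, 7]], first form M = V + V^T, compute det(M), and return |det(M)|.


Step 1: Form V + V^T where V = [[1, 3], [4, 7]]
  V^T = [[1, 4], [3, 7]]
  V + V^T = [[2, 7], [7, 14]]
Step 2: det(V + V^T) = 2*14 - 7*7
  = 28 - 49 = -21
Step 3: Knot determinant = |det(V + V^T)| = |-21| = 21

21


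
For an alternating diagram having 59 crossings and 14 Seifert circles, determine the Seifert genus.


For alternating knots, g = (c - s + 1)/2.
= (59 - 14 + 1)/2
= 46/2 = 23

23


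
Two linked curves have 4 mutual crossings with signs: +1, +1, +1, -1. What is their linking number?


Step 1: Count positive crossings: 3
Step 2: Count negative crossings: 1
Step 3: Sum of signs = 3 - 1 = 2
Step 4: Linking number = sum/2 = 2/2 = 1

1


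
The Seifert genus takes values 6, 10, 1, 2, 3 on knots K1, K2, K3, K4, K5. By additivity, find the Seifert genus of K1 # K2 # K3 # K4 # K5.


The Seifert genus is additive under connected sum.
Seifert genus(K1 # K2 # K3 # K4 # K5) = (6) + (10) + (1) + (2) + (3)
= 22

22


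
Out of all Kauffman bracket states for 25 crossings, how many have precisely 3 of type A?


We choose which 3 of 25 crossings get A-smoothings.
C(25, 3) = 25! / (3! * 22!)
= 2300

2300


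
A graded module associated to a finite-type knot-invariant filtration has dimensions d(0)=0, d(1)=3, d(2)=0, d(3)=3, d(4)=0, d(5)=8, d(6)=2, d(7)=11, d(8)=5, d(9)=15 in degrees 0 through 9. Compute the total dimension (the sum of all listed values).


Total dimension = d(0) + d(1) + ... + d(9)
= 0 + 3 + 0 + 3 + 0 + 8 + 2 + 11 + 5 + 15
= 47

47


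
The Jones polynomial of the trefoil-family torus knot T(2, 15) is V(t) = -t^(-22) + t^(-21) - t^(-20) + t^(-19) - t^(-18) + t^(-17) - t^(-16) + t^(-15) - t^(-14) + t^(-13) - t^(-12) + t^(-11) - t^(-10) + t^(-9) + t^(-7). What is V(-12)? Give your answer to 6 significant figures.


Substituting t = -12 into V(t) = -t^(-22) + t^(-21) - t^(-20) + t^(-19) - t^(-18) + t^(-17) - t^(-16) + t^(-15) - t^(-14) + t^(-13) - t^(-12) + t^(-11) - t^(-10) + t^(-9) + t^(-7):
  (-)t^(-22) = -1.81139e-24
  (+)t^(-21) = -2.17367e-23
  (-)t^(-20) = -2.60841e-22
  (+)t^(-19) = -3.13009e-21
  (-)t^(-18) = -3.7561e-20
  (+)t^(-17) = -4.50732e-19
  (-)t^(-16) = -5.40879e-18
  (+)t^(-15) = -6.49055e-17
  (-)t^(-14) = -7.78866e-16
  (+)t^(-13) = -9.34639e-15
  (-)t^(-12) = -1.12157e-13
  (+)t^(-11) = -1.34588e-12
  (-)t^(-10) = -1.61506e-11
  (+)t^(-9) = -1.93807e-10
  (+)t^(-7) = -2.79082e-08
Sum = (-1.81139e-24) + (-2.17367e-23) + (-2.60841e-22) + (-3.13009e-21) + (-3.7561e-20) + (-4.50732e-19) + (-5.40879e-18) + (-6.49055e-17) + (-7.78866e-16) + (-9.34639e-15) + (-1.12157e-13) + (-1.34588e-12) + (-1.61506e-11) + (-1.93807e-10) + (-2.79082e-08)
= -2.811959021e-08
Rounded to 6 significant figures: -2.81196e-08

-2.81196e-08


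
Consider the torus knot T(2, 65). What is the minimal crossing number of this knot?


For a torus knot T(p, q) with gcd(p,q)=1,
the crossing number is min(p*(q-1), q*(p-1)).
p*(q-1) = 2*64 = 128
q*(p-1) = 65*1 = 65
min(128, 65) = 65

65


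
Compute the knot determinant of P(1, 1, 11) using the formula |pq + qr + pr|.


Step 1: Compute pq + qr + pr.
pq = 1*1 = 1
qr = 1*11 = 11
pr = 1*11 = 11
pq + qr + pr = 1 + 11 + 11 = 23
Step 2: Take absolute value.
det(P(1,1,11)) = |23| = 23

23


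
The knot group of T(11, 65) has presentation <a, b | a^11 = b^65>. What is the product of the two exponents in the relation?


The relation is a^11 = b^65.
Product of exponents = 11 * 65
= 715

715


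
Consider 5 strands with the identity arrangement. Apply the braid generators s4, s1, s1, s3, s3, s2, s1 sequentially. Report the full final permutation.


Starting with identity [1, 2, 3, 4, 5].
Apply generators in sequence:
  After s4: [1, 2, 3, 5, 4]
  After s1: [2, 1, 3, 5, 4]
  After s1: [1, 2, 3, 5, 4]
  After s3: [1, 2, 5, 3, 4]
  After s3: [1, 2, 3, 5, 4]
  After s2: [1, 3, 2, 5, 4]
  After s1: [3, 1, 2, 5, 4]
Final permutation: [3, 1, 2, 5, 4]

[3, 1, 2, 5, 4]


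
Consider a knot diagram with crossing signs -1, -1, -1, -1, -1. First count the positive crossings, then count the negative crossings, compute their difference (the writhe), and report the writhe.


Step 1: Count positive crossings (+1).
Positive crossings: 0
Step 2: Count negative crossings (-1).
Negative crossings: 5
Step 3: Writhe = (positive) - (negative)
w = 0 - 5 = -5
Step 4: |w| = 5, and w is negative

-5


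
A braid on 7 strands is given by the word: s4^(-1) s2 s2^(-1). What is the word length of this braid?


The word length counts the number of generators (including inverses).
Listing each generator: s4^(-1), s2, s2^(-1)
There are 3 generators in this braid word.

3


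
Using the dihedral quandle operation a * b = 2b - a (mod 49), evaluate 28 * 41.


28 * 41 = 2*41 - 28 mod 49
= 82 - 28 mod 49
= 54 mod 49 = 5

5


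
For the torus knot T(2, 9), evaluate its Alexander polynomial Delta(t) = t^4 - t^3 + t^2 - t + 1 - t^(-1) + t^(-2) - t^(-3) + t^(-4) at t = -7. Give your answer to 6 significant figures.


Substituting t = -7 into Delta(t) = t^4 - t^3 + t^2 - t + 1 - t^(-1) + t^(-2) - t^(-3) + t^(-4):
Term values: (2401) + (343) + (49) + (7) + (1) + (0.142857) + (0.0204082) + (0.00291545) + (0.000416493)
Sum = 2801.166597
Rounded to 6 significant figures: 2801.17

2801.17


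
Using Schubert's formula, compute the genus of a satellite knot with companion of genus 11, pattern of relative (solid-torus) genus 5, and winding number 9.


Schubert: g(satellite) = g_rel(pattern) + |winding| * g(companion),
where g_rel(pattern) is the genus of the pattern relative to the solid torus.
= 5 + 9 * 11
= 5 + 99 = 104

104


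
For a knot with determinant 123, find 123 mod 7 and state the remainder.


Step 1: A knot is p-colorable if and only if p divides its determinant.
Step 2: Compute 123 mod 7.
123 = 17 * 7 + 4
Step 3: 123 mod 7 = 4
Step 4: The knot is 7-colorable: no

4


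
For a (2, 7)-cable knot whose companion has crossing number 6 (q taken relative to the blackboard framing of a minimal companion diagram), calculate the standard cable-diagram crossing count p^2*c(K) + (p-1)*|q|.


Step 1: Each of the c(K) crossings of the companion diagram becomes p*p = p^2 crossings among the p parallel strands, and each of the |q| twists s_1 s_2 ... s_(p-1) adds (p-1) crossings.
  Crossings = p^2 * c(K) + (p-1)*|q|
Step 2: = 2^2 * 6 + (2-1)*7
Step 3: = 4*6 + 1*7
Step 4: = 24 + 7 = 31

31


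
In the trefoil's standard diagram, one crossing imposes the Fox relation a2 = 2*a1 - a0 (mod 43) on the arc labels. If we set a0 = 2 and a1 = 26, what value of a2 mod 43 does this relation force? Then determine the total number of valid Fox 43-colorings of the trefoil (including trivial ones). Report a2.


Step 1: Apply the given crossing relation 2*a1 - a0 - a2 = 0 (mod 43).
  a2 = 2*a1 - a0 mod 43
  a2 = 2*26 - 2 mod 43
  a2 = 52 - 2 mod 43
  a2 = 50 mod 43 = 7
Step 2: The trefoil has determinant 3.
  Number of Fox p-colorings (p prime) is p^2 if p = 3, else p.
  Since 43 does not divide 3, only trivial (constant) colorings exist.
  (So the trial a0 = 2, a1 = 26 with a0 != a1 does NOT extend to a valid coloring of the whole trefoil: the other two crossing relations require 3*(a1 - a0) = 0 (mod 43), which fails.)
  Total colorings = 43
Step 3: a2 = 7, total Fox 43-colorings = 43

7


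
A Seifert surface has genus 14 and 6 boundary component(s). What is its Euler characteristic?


chi = 2 - 2g - b
= 2 - 2*14 - 6
= 2 - 28 - 6 = -32

-32


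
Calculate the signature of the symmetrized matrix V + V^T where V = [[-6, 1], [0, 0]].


Step 1: V + V^T = [[-12, 1], [1, 0]]
Step 2: trace = -12, det = -1
Step 3: Discriminant = (-12)^2 - 4*(-1) = 148
Step 4: Eigenvalues: 0.0827625, -12.0828
Step 5: Signature = (# positive eigenvalues) - (# negative eigenvalues) = 0

0


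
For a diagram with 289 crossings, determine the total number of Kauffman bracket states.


Each crossing contributes 2 choices (A-smoothing or B-smoothing).
Total states = 2^289 = 994646472819573284310764496293641680200912301594695434880927953786318994025066751066112

994646472819573284310764496293641680200912301594695434880927953786318994025066751066112


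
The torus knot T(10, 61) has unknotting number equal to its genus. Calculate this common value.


For a torus knot T(p,q), both the unknotting number and genus equal (p-1)(q-1)/2.
= (10-1)(61-1)/2
= 9*60/2
= 540/2 = 270

270


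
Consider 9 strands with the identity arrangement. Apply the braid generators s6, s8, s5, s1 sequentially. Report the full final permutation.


Starting with identity [1, 2, 3, 4, 5, 6, 7, 8, 9].
Apply generators in sequence:
  After s6: [1, 2, 3, 4, 5, 7, 6, 8, 9]
  After s8: [1, 2, 3, 4, 5, 7, 6, 9, 8]
  After s5: [1, 2, 3, 4, 7, 5, 6, 9, 8]
  After s1: [2, 1, 3, 4, 7, 5, 6, 9, 8]
Final permutation: [2, 1, 3, 4, 7, 5, 6, 9, 8]

[2, 1, 3, 4, 7, 5, 6, 9, 8]


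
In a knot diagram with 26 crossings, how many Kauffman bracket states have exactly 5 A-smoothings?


We choose which 5 of 26 crossings get A-smoothings.
C(26, 5) = 26! / (5! * 21!)
= 65780

65780


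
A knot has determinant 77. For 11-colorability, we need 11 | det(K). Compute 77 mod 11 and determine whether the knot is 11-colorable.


Step 1: A knot is p-colorable if and only if p divides its determinant.
Step 2: Compute 77 mod 11.
77 = 7 * 11 + 0
Step 3: 77 mod 11 = 0
Step 4: The knot is 11-colorable: yes

0


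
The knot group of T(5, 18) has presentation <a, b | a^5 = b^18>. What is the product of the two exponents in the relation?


The relation is a^5 = b^18.
Product of exponents = 5 * 18
= 90

90


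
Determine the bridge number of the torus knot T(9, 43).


The bridge number of T(p,q) is min(p,q).
min(9, 43) = 9

9


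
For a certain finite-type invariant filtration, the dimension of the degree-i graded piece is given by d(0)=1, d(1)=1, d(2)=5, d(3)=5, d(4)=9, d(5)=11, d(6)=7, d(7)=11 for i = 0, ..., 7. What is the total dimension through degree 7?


Total dimension = d(0) + d(1) + ... + d(7)
= 1 + 1 + 5 + 5 + 9 + 11 + 7 + 11
= 50

50


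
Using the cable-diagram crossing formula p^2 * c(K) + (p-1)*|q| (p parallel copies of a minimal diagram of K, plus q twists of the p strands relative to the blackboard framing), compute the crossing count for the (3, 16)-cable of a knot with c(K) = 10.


Step 1: Each of the c(K) crossings of the companion diagram becomes p*p = p^2 crossings among the p parallel strands, and each of the |q| twists s_1 s_2 ... s_(p-1) adds (p-1) crossings.
  Crossings = p^2 * c(K) + (p-1)*|q|
Step 2: = 3^2 * 10 + (3-1)*16
Step 3: = 9*10 + 2*16
Step 4: = 90 + 32 = 122

122


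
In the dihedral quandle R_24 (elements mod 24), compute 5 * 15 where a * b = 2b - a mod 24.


5 * 15 = 2*15 - 5 mod 24
= 30 - 5 mod 24
= 25 mod 24 = 1

1


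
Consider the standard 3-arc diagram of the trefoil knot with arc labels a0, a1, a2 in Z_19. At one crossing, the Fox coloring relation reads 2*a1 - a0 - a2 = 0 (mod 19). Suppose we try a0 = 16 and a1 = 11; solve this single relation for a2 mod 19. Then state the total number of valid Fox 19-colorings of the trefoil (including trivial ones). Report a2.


Step 1: Apply the given crossing relation 2*a1 - a0 - a2 = 0 (mod 19).
  a2 = 2*a1 - a0 mod 19
  a2 = 2*11 - 16 mod 19
  a2 = 22 - 16 mod 19
  a2 = 6 mod 19 = 6
Step 2: The trefoil has determinant 3.
  Number of Fox p-colorings (p prime) is p^2 if p = 3, else p.
  Since 19 does not divide 3, only trivial (constant) colorings exist.
  (So the trial a0 = 16, a1 = 11 with a0 != a1 does NOT extend to a valid coloring of the whole trefoil: the other two crossing relations require 3*(a1 - a0) = 0 (mod 19), which fails.)
  Total colorings = 19
Step 3: a2 = 6, total Fox 19-colorings = 19

6


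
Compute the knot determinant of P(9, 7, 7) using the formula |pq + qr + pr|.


Step 1: Compute pq + qr + pr.
pq = 9*7 = 63
qr = 7*7 = 49
pr = 9*7 = 63
pq + qr + pr = 63 + 49 + 63 = 175
Step 2: Take absolute value.
det(P(9,7,7)) = |175| = 175

175


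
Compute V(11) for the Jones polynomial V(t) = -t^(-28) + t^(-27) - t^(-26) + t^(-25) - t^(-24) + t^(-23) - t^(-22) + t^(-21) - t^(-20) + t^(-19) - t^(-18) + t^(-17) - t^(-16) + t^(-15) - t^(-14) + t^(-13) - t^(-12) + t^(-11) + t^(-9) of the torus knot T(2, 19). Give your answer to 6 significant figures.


Substituting t = 11 into V(t) = -t^(-28) + t^(-27) - t^(-26) + t^(-25) - t^(-24) + t^(-23) - t^(-22) + t^(-21) - t^(-20) + t^(-19) - t^(-18) + t^(-17) - t^(-16) + t^(-15) - t^(-14) + t^(-13) - t^(-12) + t^(-11) + t^(-9):
  (-)t^(-28) = -6.93433e-30
  (+)t^(-27) = 7.62777e-29
  (-)t^(-26) = -8.39055e-28
  (+)t^(-25) = 9.2296e-27
  (-)t^(-24) = -1.01526e-25
  (+)t^(-23) = 1.11678e-24
  (-)t^(-22) = -1.22846e-23
  (+)t^(-21) = 1.35131e-22
  (-)t^(-20) = -1.48644e-21
  (+)t^(-19) = 1.63508e-20
  (-)t^(-18) = -1.79859e-19
  (+)t^(-17) = 1.97845e-18
  (-)t^(-16) = -2.17629e-17
  (+)t^(-15) = 2.39392e-16
  (-)t^(-14) = -2.63331e-15
  (+)t^(-13) = 2.89664e-14
  (-)t^(-12) = -3.18631e-13
  (+)t^(-11) = 3.50494e-12
  (+)t^(-9) = 4.24098e-10
Sum = (-6.93433e-30) + (7.62777e-29) + (-8.39055e-28) + (9.2296e-27) + (-1.01526e-25) + (1.11678e-24) + (-1.22846e-23) + (1.35131e-22) + (-1.48644e-21) + (1.63508e-20) + (-1.79859e-19) + (1.97845e-18) + (-2.17629e-17) + (2.39392e-16) + (-2.63331e-15) + (2.89664e-14) + (-3.18631e-13) + (3.50494e-12) + (4.24098e-10)
= 4.273104791e-10
Rounded to 6 significant figures: 4.2731e-10

4.2731e-10


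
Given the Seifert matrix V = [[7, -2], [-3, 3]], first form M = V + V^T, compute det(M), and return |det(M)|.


Step 1: Form V + V^T where V = [[7, -2], [-3, 3]]
  V^T = [[7, -3], [-2, 3]]
  V + V^T = [[14, -5], [-5, 6]]
Step 2: det(V + V^T) = 14*6 - (-5)*(-5)
  = 84 - 25 = 59
Step 3: Knot determinant = |det(V + V^T)| = |59| = 59

59


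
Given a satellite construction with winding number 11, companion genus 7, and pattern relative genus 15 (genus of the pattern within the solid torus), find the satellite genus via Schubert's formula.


Schubert: g(satellite) = g_rel(pattern) + |winding| * g(companion),
where g_rel(pattern) is the genus of the pattern relative to the solid torus.
= 15 + 11 * 7
= 15 + 77 = 92

92


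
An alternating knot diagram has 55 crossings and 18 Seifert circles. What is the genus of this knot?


For alternating knots, g = (c - s + 1)/2.
= (55 - 18 + 1)/2
= 38/2 = 19

19


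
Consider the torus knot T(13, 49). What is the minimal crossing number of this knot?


For a torus knot T(p, q) with gcd(p,q)=1,
the crossing number is min(p*(q-1), q*(p-1)).
p*(q-1) = 13*48 = 624
q*(p-1) = 49*12 = 588
min(624, 588) = 588

588


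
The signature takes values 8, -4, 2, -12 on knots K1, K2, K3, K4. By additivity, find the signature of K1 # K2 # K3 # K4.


The signature is additive under connected sum.
signature(K1 # K2 # K3 # K4) = (8) + (-4) + (2) + (-12)
= -6

-6


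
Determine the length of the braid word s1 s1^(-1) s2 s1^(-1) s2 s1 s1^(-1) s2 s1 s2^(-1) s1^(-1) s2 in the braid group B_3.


The word length counts the number of generators (including inverses).
Listing each generator: s1, s1^(-1), s2, s1^(-1), s2, s1, s1^(-1), s2, s1, s2^(-1), s1^(-1), s2
There are 12 generators in this braid word.

12


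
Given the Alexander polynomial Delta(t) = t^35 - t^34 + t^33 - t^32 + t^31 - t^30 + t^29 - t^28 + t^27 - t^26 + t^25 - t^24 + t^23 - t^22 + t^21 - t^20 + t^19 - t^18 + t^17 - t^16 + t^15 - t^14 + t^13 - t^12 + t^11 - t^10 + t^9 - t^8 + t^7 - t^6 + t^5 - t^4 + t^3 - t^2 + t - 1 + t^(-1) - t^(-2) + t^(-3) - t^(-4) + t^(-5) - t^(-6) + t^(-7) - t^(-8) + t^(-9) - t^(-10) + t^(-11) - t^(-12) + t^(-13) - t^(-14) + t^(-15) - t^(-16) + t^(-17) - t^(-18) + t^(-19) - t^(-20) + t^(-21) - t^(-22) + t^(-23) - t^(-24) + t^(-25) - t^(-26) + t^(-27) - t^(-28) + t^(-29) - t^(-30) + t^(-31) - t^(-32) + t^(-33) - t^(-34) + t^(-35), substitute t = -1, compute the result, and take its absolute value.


Step 1: The polynomial has 71 terms with alternating signs, exponents from 35 down to -35.
Step 2: Substitute t = -1. The i-th term has coefficient (-1)^i and exponent (m-i),
  so its value is (-1)^i * (-1)^(m-i) = (-1)^m = -1 for every i.
Step 3: All 71 terms equal -1, so Delta(-1) = 71 * (-1) = -71
Step 4: |Delta(-1)| = 71

71


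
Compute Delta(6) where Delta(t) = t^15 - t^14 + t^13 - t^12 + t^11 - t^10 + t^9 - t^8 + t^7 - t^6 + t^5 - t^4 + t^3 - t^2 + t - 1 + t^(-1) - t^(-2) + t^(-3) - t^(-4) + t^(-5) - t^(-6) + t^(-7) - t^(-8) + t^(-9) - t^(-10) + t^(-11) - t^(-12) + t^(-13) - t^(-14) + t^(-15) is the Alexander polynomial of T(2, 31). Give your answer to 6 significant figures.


Substituting t = 6 into Delta(t) = t^15 - t^14 + t^13 - t^12 + t^11 - t^10 + t^9 - t^8 + t^7 - t^6 + t^5 - t^4 + t^3 - t^2 + t - 1 + t^(-1) - t^(-2) + t^(-3) - t^(-4) + t^(-5) - t^(-6) + t^(-7) - t^(-8) + t^(-9) - t^(-10) + t^(-11) - t^(-12) + t^(-13) - t^(-14) + t^(-15):
Term values: (470184984576) + (-78364164096) + (13060694016) + (-2176782336) + (362797056) + (-60466176) + (10077696) + (-1679616) + (279936) + (-46656) + (7776) + (-1296) + (216) + (-36) + (6) + (-1) + (0.166667) + (-0.0277778) + (0.00462963) + (-0.000771605) + (0.000128601) + (-2.14335e-05) + (3.57225e-06) + (-5.95374e-07) + (9.9229e-08) + (-1.65382e-08) + (2.75636e-09) + (-4.59394e-10) + (7.65656e-11) + (-1.27609e-11) + (2.12682e-12)
Sum = 4.030157011e+11
Rounded to 6 significant figures: 4.03016e+11

4.03016e+11


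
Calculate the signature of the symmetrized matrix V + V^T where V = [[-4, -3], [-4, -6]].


Step 1: V + V^T = [[-8, -7], [-7, -12]]
Step 2: trace = -20, det = 47
Step 3: Discriminant = (-20)^2 - 4*47 = 212
Step 4: Eigenvalues: -2.71989, -17.2801
Step 5: Signature = (# positive eigenvalues) - (# negative eigenvalues) = -2

-2


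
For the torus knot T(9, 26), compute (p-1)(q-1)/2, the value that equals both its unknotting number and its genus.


For a torus knot T(p,q), both the unknotting number and genus equal (p-1)(q-1)/2.
= (9-1)(26-1)/2
= 8*25/2
= 200/2 = 100

100


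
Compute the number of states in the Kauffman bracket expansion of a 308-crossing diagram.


Each crossing contributes 2 choices (A-smoothing or B-smoothing).
Total states = 2^308 = 521481209941628438084722096232800809229175908778479680162851955034721612739414196782949728256

521481209941628438084722096232800809229175908778479680162851955034721612739414196782949728256


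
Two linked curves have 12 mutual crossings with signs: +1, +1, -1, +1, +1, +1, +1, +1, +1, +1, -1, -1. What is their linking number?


Step 1: Count positive crossings: 9
Step 2: Count negative crossings: 3
Step 3: Sum of signs = 9 - 3 = 6
Step 4: Linking number = sum/2 = 6/2 = 3

3


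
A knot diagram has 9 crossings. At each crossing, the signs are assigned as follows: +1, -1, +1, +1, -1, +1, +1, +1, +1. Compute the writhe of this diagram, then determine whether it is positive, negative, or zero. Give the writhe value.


Step 1: Count positive crossings (+1).
Positive crossings: 7
Step 2: Count negative crossings (-1).
Negative crossings: 2
Step 3: Writhe = (positive) - (negative)
w = 7 - 2 = 5
Step 4: |w| = 5, and w is positive

5


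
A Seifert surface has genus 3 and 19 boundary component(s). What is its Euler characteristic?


chi = 2 - 2g - b
= 2 - 2*3 - 19
= 2 - 6 - 19 = -23

-23


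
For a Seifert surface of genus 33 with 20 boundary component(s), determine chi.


chi = 2 - 2g - b
= 2 - 2*33 - 20
= 2 - 66 - 20 = -84

-84


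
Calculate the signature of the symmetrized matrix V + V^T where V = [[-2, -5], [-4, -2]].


Step 1: V + V^T = [[-4, -9], [-9, -4]]
Step 2: trace = -8, det = -65
Step 3: Discriminant = (-8)^2 - 4*(-65) = 324
Step 4: Eigenvalues: 5, -13
Step 5: Signature = (# positive eigenvalues) - (# negative eigenvalues) = 0

0


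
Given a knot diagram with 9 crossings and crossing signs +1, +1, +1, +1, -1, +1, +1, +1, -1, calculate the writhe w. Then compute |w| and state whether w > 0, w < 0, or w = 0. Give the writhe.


Step 1: Count positive crossings (+1).
Positive crossings: 7
Step 2: Count negative crossings (-1).
Negative crossings: 2
Step 3: Writhe = (positive) - (negative)
w = 7 - 2 = 5
Step 4: |w| = 5, and w is positive

5


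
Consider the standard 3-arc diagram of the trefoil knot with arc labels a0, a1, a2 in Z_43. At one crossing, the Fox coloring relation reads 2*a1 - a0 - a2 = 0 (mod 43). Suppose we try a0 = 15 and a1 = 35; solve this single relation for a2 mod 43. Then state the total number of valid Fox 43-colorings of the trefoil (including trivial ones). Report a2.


Step 1: Apply the given crossing relation 2*a1 - a0 - a2 = 0 (mod 43).
  a2 = 2*a1 - a0 mod 43
  a2 = 2*35 - 15 mod 43
  a2 = 70 - 15 mod 43
  a2 = 55 mod 43 = 12
Step 2: The trefoil has determinant 3.
  Number of Fox p-colorings (p prime) is p^2 if p = 3, else p.
  Since 43 does not divide 3, only trivial (constant) colorings exist.
  (So the trial a0 = 15, a1 = 35 with a0 != a1 does NOT extend to a valid coloring of the whole trefoil: the other two crossing relations require 3*(a1 - a0) = 0 (mod 43), which fails.)
  Total colorings = 43
Step 3: a2 = 12, total Fox 43-colorings = 43

12


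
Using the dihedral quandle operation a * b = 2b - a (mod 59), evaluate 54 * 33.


54 * 33 = 2*33 - 54 mod 59
= 66 - 54 mod 59
= 12 mod 59 = 12

12


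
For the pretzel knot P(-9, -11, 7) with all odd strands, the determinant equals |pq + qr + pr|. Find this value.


Step 1: Compute pq + qr + pr.
pq = (-9)*(-11) = 99
qr = (-11)*7 = -77
pr = (-9)*7 = -63
pq + qr + pr = 99 + (-77) + (-63) = -41
Step 2: Take absolute value.
det(P(-9,-11,7)) = |-41| = 41

41


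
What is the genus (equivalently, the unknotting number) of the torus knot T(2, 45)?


For a torus knot T(p,q), both the unknotting number and genus equal (p-1)(q-1)/2.
= (2-1)(45-1)/2
= 1*44/2
= 44/2 = 22

22


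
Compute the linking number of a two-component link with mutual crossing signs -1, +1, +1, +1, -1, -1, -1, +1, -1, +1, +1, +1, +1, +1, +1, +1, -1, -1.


Step 1: Count positive crossings: 11
Step 2: Count negative crossings: 7
Step 3: Sum of signs = 11 - 7 = 4
Step 4: Linking number = sum/2 = 4/2 = 2

2


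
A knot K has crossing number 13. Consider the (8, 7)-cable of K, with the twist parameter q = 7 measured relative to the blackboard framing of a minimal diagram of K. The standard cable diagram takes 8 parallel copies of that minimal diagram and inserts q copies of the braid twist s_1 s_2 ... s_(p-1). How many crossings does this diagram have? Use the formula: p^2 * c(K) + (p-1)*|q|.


Step 1: Each of the c(K) crossings of the companion diagram becomes p*p = p^2 crossings among the p parallel strands, and each of the |q| twists s_1 s_2 ... s_(p-1) adds (p-1) crossings.
  Crossings = p^2 * c(K) + (p-1)*|q|
Step 2: = 8^2 * 13 + (8-1)*7
Step 3: = 64*13 + 7*7
Step 4: = 832 + 49 = 881

881


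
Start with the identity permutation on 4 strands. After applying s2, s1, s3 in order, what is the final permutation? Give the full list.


Starting with identity [1, 2, 3, 4].
Apply generators in sequence:
  After s2: [1, 3, 2, 4]
  After s1: [3, 1, 2, 4]
  After s3: [3, 1, 4, 2]
Final permutation: [3, 1, 4, 2]

[3, 1, 4, 2]


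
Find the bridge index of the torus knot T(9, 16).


The bridge number of T(p,q) is min(p,q).
min(9, 16) = 9

9


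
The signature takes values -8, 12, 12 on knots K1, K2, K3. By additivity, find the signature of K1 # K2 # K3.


The signature is additive under connected sum.
signature(K1 # K2 # K3) = (-8) + (12) + (12)
= 16

16


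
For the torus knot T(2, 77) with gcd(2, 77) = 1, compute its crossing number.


For a torus knot T(p, q) with gcd(p,q)=1,
the crossing number is min(p*(q-1), q*(p-1)).
p*(q-1) = 2*76 = 152
q*(p-1) = 77*1 = 77
min(152, 77) = 77

77


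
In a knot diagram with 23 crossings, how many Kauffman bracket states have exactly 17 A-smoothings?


We choose which 17 of 23 crossings get A-smoothings.
C(23, 17) = 23! / (17! * 6!)
= 100947

100947


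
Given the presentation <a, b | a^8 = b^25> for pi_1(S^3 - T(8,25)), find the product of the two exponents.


The relation is a^8 = b^25.
Product of exponents = 8 * 25
= 200

200


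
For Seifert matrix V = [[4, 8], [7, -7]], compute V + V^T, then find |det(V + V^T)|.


Step 1: Form V + V^T where V = [[4, 8], [7, -7]]
  V^T = [[4, 7], [8, -7]]
  V + V^T = [[8, 15], [15, -14]]
Step 2: det(V + V^T) = 8*(-14) - 15*15
  = -112 - 225 = -337
Step 3: Knot determinant = |det(V + V^T)| = |-337| = 337

337


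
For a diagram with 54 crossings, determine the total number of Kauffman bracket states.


Each crossing contributes 2 choices (A-smoothing or B-smoothing).
Total states = 2^54 = 18014398509481984

18014398509481984


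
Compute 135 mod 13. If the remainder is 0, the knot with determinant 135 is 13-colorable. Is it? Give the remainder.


Step 1: A knot is p-colorable if and only if p divides its determinant.
Step 2: Compute 135 mod 13.
135 = 10 * 13 + 5
Step 3: 135 mod 13 = 5
Step 4: The knot is 13-colorable: no

5


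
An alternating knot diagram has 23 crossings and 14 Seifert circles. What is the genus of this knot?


For alternating knots, g = (c - s + 1)/2.
= (23 - 14 + 1)/2
= 10/2 = 5

5


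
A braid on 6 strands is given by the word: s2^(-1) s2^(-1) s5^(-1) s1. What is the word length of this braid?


The word length counts the number of generators (including inverses).
Listing each generator: s2^(-1), s2^(-1), s5^(-1), s1
There are 4 generators in this braid word.

4


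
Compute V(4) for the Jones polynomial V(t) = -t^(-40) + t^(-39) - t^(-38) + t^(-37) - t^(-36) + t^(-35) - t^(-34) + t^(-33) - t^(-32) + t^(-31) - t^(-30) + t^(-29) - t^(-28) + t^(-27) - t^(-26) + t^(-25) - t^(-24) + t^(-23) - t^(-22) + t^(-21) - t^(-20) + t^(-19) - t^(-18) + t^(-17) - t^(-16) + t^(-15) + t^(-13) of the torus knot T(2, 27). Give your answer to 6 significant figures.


Substituting t = 4 into V(t) = -t^(-40) + t^(-39) - t^(-38) + t^(-37) - t^(-36) + t^(-35) - t^(-34) + t^(-33) - t^(-32) + t^(-31) - t^(-30) + t^(-29) - t^(-28) + t^(-27) - t^(-26) + t^(-25) - t^(-24) + t^(-23) - t^(-22) + t^(-21) - t^(-20) + t^(-19) - t^(-18) + t^(-17) - t^(-16) + t^(-15) + t^(-13):
  (-)t^(-40) = -8.27181e-25
  (+)t^(-39) = 3.30872e-24
  (-)t^(-38) = -1.32349e-23
  (+)t^(-37) = 5.29396e-23
  (-)t^(-36) = -2.11758e-22
  (+)t^(-35) = 8.47033e-22
  (-)t^(-34) = -3.38813e-21
  (+)t^(-33) = 1.35525e-20
  (-)t^(-32) = -5.42101e-20
  (+)t^(-31) = 2.1684e-19
  (-)t^(-30) = -8.67362e-19
  (+)t^(-29) = 3.46945e-18
  (-)t^(-28) = -1.38778e-17
  (+)t^(-27) = 5.55112e-17
  (-)t^(-26) = -2.22045e-16
  (+)t^(-25) = 8.88178e-16
  (-)t^(-24) = -3.55271e-15
  (+)t^(-23) = 1.42109e-14
  (-)t^(-22) = -5.68434e-14
  (+)t^(-21) = 2.27374e-13
  (-)t^(-20) = -9.09495e-13
  (+)t^(-19) = 3.63798e-12
  (-)t^(-18) = -1.45519e-11
  (+)t^(-17) = 5.82077e-11
  (-)t^(-16) = -2.32831e-10
  (+)t^(-15) = 9.31323e-10
  (+)t^(-13) = 1.49012e-08
Sum = (-8.27181e-25) + (3.30872e-24) + (-1.32349e-23) + (5.29396e-23) + (-2.11758e-22) + (8.47033e-22) + (-3.38813e-21) + (1.35525e-20) + (-5.42101e-20) + (2.1684e-19) + (-8.67362e-19) + (3.46945e-18) + (-1.38778e-17) + (5.55112e-17) + (-2.22045e-16) + (8.88178e-16) + (-3.55271e-15) + (1.42109e-14) + (-5.68434e-14) + (2.27374e-13) + (-9.09495e-13) + (3.63798e-12) + (-1.45519e-11) + (5.82077e-11) + (-2.32831e-10) + (9.31323e-10) + (1.49012e-08)
= 1.564621925e-08
Rounded to 6 significant figures: 1.56462e-08

1.56462e-08


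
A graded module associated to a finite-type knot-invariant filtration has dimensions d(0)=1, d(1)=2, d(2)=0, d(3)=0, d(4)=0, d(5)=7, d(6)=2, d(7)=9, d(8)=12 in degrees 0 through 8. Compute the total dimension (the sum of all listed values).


Total dimension = d(0) + d(1) + ... + d(8)
= 1 + 2 + 0 + 0 + 0 + 7 + 2 + 9 + 12
= 33

33


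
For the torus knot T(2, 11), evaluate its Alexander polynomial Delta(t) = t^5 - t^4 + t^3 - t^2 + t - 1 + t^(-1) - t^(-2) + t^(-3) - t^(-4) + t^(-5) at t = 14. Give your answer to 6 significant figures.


Substituting t = 14 into Delta(t) = t^5 - t^4 + t^3 - t^2 + t - 1 + t^(-1) - t^(-2) + t^(-3) - t^(-4) + t^(-5):
Term values: (537824) + (-38416) + (2744) + (-196) + (14) + (-1) + (0.0714286) + (-0.00510204) + (0.000364431) + (-2.60308e-05) + (1.85934e-06)
Sum = 501969.0667
Rounded to 6 significant figures: 501969

501969


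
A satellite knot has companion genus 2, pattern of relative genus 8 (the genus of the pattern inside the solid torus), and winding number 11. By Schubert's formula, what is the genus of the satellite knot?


Schubert: g(satellite) = g_rel(pattern) + |winding| * g(companion),
where g_rel(pattern) is the genus of the pattern relative to the solid torus.
= 8 + 11 * 2
= 8 + 22 = 30

30


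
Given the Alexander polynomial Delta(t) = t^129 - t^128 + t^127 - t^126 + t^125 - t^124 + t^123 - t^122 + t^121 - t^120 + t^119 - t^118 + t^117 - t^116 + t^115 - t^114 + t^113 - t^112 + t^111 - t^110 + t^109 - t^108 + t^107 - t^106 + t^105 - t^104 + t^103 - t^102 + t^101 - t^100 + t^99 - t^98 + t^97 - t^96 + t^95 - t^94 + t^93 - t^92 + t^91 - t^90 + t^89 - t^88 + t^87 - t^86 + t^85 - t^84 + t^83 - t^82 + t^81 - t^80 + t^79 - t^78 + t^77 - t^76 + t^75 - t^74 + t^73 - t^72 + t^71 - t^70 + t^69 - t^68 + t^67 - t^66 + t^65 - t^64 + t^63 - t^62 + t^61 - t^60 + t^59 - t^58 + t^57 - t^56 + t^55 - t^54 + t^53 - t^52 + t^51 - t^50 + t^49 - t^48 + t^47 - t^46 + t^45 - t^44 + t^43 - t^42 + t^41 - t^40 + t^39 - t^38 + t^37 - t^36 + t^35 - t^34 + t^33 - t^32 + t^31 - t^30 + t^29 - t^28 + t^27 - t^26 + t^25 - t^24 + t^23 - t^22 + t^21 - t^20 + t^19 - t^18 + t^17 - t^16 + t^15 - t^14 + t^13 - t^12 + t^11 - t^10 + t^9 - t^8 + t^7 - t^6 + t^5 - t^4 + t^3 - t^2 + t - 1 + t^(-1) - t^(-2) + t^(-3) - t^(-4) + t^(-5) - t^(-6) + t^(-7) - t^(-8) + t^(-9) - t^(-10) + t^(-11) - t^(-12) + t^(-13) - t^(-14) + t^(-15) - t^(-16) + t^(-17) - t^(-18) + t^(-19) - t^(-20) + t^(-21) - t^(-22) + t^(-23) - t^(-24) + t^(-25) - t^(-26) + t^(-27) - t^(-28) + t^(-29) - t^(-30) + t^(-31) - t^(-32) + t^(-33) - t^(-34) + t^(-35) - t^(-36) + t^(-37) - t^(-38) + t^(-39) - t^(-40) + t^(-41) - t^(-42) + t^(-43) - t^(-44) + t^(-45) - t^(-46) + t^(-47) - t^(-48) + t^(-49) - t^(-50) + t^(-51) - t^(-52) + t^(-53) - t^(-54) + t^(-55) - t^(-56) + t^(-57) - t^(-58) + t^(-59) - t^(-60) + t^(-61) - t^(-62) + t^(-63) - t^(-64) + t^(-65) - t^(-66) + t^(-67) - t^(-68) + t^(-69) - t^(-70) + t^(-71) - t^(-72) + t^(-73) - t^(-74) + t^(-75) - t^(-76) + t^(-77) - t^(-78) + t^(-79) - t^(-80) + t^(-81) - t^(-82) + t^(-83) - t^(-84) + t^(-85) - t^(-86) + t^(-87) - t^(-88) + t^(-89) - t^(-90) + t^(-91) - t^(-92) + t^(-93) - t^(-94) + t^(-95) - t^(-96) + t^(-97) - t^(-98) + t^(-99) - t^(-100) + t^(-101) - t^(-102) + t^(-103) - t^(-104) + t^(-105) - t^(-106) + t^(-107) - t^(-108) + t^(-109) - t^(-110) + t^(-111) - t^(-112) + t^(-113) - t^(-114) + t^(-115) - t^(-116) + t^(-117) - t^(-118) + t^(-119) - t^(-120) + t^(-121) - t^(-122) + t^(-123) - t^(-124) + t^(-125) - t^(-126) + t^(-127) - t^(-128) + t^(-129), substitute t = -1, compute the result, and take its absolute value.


Step 1: The polynomial has 259 terms with alternating signs, exponents from 129 down to -129.
Step 2: Substitute t = -1. The i-th term has coefficient (-1)^i and exponent (m-i),
  so its value is (-1)^i * (-1)^(m-i) = (-1)^m = -1 for every i.
Step 3: All 259 terms equal -1, so Delta(-1) = 259 * (-1) = -259
Step 4: |Delta(-1)| = 259

259


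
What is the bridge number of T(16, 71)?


The bridge number of T(p,q) is min(p,q).
min(16, 71) = 16

16


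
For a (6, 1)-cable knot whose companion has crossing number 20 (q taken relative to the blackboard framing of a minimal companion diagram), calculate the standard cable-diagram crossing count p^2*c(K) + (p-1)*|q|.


Step 1: Each of the c(K) crossings of the companion diagram becomes p*p = p^2 crossings among the p parallel strands, and each of the |q| twists s_1 s_2 ... s_(p-1) adds (p-1) crossings.
  Crossings = p^2 * c(K) + (p-1)*|q|
Step 2: = 6^2 * 20 + (6-1)*1
Step 3: = 36*20 + 5*1
Step 4: = 720 + 5 = 725

725


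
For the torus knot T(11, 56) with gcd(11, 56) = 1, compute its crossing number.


For a torus knot T(p, q) with gcd(p,q)=1,
the crossing number is min(p*(q-1), q*(p-1)).
p*(q-1) = 11*55 = 605
q*(p-1) = 56*10 = 560
min(605, 560) = 560

560


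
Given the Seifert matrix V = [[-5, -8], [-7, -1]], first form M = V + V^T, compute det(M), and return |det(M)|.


Step 1: Form V + V^T where V = [[-5, -8], [-7, -1]]
  V^T = [[-5, -7], [-8, -1]]
  V + V^T = [[-10, -15], [-15, -2]]
Step 2: det(V + V^T) = (-10)*(-2) - (-15)*(-15)
  = 20 - 225 = -205
Step 3: Knot determinant = |det(V + V^T)| = |-205| = 205

205


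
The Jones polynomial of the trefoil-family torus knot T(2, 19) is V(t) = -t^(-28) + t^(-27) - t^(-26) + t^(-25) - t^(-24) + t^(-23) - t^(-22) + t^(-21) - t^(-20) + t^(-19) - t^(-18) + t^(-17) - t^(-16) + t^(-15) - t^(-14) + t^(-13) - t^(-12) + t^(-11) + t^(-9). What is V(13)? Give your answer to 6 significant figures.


Substituting t = 13 into V(t) = -t^(-28) + t^(-27) - t^(-26) + t^(-25) - t^(-24) + t^(-23) - t^(-22) + t^(-21) - t^(-20) + t^(-19) - t^(-18) + t^(-17) - t^(-16) + t^(-15) - t^(-14) + t^(-13) - t^(-12) + t^(-11) + t^(-9):
  (-)t^(-28) = -6.45039e-32
  (+)t^(-27) = 8.38551e-31
  (-)t^(-26) = -1.09012e-29
  (+)t^(-25) = 1.41715e-28
  (-)t^(-24) = -1.8423e-27
  (+)t^(-23) = 2.39499e-26
  (-)t^(-22) = -3.11348e-25
  (+)t^(-21) = 4.04753e-24
  (-)t^(-20) = -5.26178e-23
  (+)t^(-19) = 6.84032e-22
  (-)t^(-18) = -8.89241e-21
  (+)t^(-17) = 1.15601e-19
  (-)t^(-16) = -1.50282e-18
  (+)t^(-15) = 1.95366e-17
  (-)t^(-14) = -2.53976e-16
  (+)t^(-13) = 3.30169e-15
  (-)t^(-12) = -4.2922e-14
  (+)t^(-11) = 5.57986e-13
  (+)t^(-9) = 9.42996e-11
Sum = (-6.45039e-32) + (8.38551e-31) + (-1.09012e-29) + (1.41715e-28) + (-1.8423e-27) + (2.39499e-26) + (-3.11348e-25) + (4.04753e-24) + (-5.26178e-23) + (6.84032e-22) + (-8.89241e-21) + (1.15601e-19) + (-1.50282e-18) + (1.95366e-17) + (-2.53976e-16) + (3.30169e-15) + (-4.2922e-14) + (5.57986e-13) + (9.42996e-11)
= 9.481772502e-11
Rounded to 6 significant figures: 9.48177e-11

9.48177e-11


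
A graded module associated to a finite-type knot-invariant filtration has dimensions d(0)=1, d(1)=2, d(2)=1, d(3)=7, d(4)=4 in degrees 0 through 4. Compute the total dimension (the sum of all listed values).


Total dimension = d(0) + d(1) + ... + d(4)
= 1 + 2 + 1 + 7 + 4
= 15

15


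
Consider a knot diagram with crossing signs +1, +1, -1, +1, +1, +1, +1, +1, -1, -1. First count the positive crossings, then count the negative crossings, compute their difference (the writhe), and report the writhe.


Step 1: Count positive crossings (+1).
Positive crossings: 7
Step 2: Count negative crossings (-1).
Negative crossings: 3
Step 3: Writhe = (positive) - (negative)
w = 7 - 3 = 4
Step 4: |w| = 4, and w is positive

4


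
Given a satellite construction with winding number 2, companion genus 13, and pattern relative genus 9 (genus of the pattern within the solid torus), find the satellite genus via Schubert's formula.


Schubert: g(satellite) = g_rel(pattern) + |winding| * g(companion),
where g_rel(pattern) is the genus of the pattern relative to the solid torus.
= 9 + 2 * 13
= 9 + 26 = 35

35


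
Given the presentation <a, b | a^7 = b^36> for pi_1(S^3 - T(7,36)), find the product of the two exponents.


The relation is a^7 = b^36.
Product of exponents = 7 * 36
= 252

252


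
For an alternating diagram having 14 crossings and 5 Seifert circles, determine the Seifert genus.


For alternating knots, g = (c - s + 1)/2.
= (14 - 5 + 1)/2
= 10/2 = 5

5


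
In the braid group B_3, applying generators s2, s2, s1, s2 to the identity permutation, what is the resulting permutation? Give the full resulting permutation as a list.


Starting with identity [1, 2, 3].
Apply generators in sequence:
  After s2: [1, 3, 2]
  After s2: [1, 2, 3]
  After s1: [2, 1, 3]
  After s2: [2, 3, 1]
Final permutation: [2, 3, 1]

[2, 3, 1]


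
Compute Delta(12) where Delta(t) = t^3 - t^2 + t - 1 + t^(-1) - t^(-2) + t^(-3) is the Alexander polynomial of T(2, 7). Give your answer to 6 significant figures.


Substituting t = 12 into Delta(t) = t^3 - t^2 + t - 1 + t^(-1) - t^(-2) + t^(-3):
Term values: (1728) + (-144) + (12) + (-1) + (0.0833333) + (-0.00694444) + (0.000578704)
Sum = 1595.076968
Rounded to 6 significant figures: 1595.08

1595.08


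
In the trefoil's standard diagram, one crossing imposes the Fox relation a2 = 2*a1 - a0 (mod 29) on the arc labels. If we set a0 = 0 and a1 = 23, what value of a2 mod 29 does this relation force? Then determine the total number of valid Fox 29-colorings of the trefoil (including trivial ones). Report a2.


Step 1: Apply the given crossing relation 2*a1 - a0 - a2 = 0 (mod 29).
  a2 = 2*a1 - a0 mod 29
  a2 = 2*23 - 0 mod 29
  a2 = 46 - 0 mod 29
  a2 = 46 mod 29 = 17
Step 2: The trefoil has determinant 3.
  Number of Fox p-colorings (p prime) is p^2 if p = 3, else p.
  Since 29 does not divide 3, only trivial (constant) colorings exist.
  (So the trial a0 = 0, a1 = 23 with a0 != a1 does NOT extend to a valid coloring of the whole trefoil: the other two crossing relations require 3*(a1 - a0) = 0 (mod 29), which fails.)
  Total colorings = 29
Step 3: a2 = 17, total Fox 29-colorings = 29

17
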